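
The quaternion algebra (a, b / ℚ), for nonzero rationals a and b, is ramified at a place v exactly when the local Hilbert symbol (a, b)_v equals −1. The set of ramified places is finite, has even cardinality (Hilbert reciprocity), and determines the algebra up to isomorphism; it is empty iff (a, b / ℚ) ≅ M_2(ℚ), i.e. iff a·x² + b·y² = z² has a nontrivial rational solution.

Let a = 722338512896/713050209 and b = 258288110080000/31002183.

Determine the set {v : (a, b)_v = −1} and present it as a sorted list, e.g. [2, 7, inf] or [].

Mod squares: a ≡ 11, b ≡ 391391. Check v ∈ {∞, 2, 3, 5, 7, 11, 13, 17, 23, 43}.
v=2: v_2(a)=16, v_2(b)=12; units ≡ 3, 7 (mod 8); ε·ε+αω+βω = 1·1+16·0+12·1 ≡ 1  ⇒  (a,b)_2 = -1.
v=17: a=17^0·(≡7), b=17^1·(≡12) mod 17; (7|17)=-1, (12|17)=-1; (−1)^{0·1·8}·(-1)^1·(-1)^0 = -1.
v=7: a=7^2·(≡4), b=7^3·(≡4) mod 7; (4|7)=+1, (4|7)=+1; (−1)^{2·3·3}·(+1)^3·(+1)^2 = +1.
v=13: a=13^2·(≡7), b=13^1·(≡12) mod 13; (7|13)=-1, (12|13)=+1; (−1)^{2·1·6}·(-1)^1·(+1)^2 = -1.
v=5: a=5^0·(≡4), b=5^4·(≡1) mod 5; (4|5)=+1, (1|5)=+1; (−1)^{0·4·2}·(+1)^4·(+1)^0 = +1.
v=∞: 11 > 0 and 391391 > 0  ⇒  (a,b)_∞ = +1.
v=3: a=3^-6·(≡2), b=3^-6·(≡2) mod 3; (2|3)=-1, (2|3)=-1; (−1)^{-6·-6·1}·(-1)^-6·(-1)^-6 = +1.
v=43: a=43^-2·(≡11), b=43^-2·(≡20) mod 43; (11|43)=+1, (20|43)=-1; (−1)^{-2·-2·21}·(+1)^-2·(-1)^-2 = +1.
v=11: a=11^3·(≡5), b=11^3·(≡2) mod 11; (5|11)=+1, (2|11)=-1; (−1)^{3·3·5}·(+1)^3·(-1)^3 = +1.
v=23: a=23^-2·(≡7), b=23^-1·(≡20) mod 23; (7|23)=-1, (20|23)=-1; (−1)^{-2·-1·11}·(-1)^-1·(-1)^-2 = -1.
|Ram(11, 391391)| = 4, even; anisotropic at {2, 13, 17, 23}.

[2, 13, 17, 23]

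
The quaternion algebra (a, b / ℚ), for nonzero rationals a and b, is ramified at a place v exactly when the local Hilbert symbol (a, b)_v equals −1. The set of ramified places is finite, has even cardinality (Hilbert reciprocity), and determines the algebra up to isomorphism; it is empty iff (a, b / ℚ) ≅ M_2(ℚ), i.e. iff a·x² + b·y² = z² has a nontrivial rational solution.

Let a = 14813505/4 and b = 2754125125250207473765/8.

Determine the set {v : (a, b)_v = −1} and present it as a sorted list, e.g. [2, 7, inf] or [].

(a, b) ≡ (1645945, 88970) mod (ℚ^×)²; places V = {2, 3, 5, 7, 11, 13, 31, 37, 41, ∞}.
(a,b)_∞: sgn(1645945)=+, sgn(88970)=+, so +1.
(a,b)_13: α=0, u≡11; β=2, v≡6 (mod 13); (11|13)=-1, (6|13)=-1; sign (−1)^0·-1^2·-1^0 = +1.
(a,b)_31: α=1, u≡13; β=3, v≡16 (mod 31); (13|31)=-1, (16|31)=+1; sign (−1)^1·-1^3·+1^1 = +1.
(a,b)_7: α=1, u≡6; β=1, v≡6 (mod 7); (6|7)=-1, (6|7)=-1; sign (−1)^1·-1^1·-1^1 = -1.
(a,b)_3: α=2, u≡1; β=0, v≡2 (mod 3); (1|3)=+1, (2|3)=-1; sign (−1)^0·+1^0·-1^2 = +1.
(a,b)_37: α=1, u≡34; β=4, v≡5 (mod 37); (34|37)=+1, (5|37)=-1; sign (−1)^0·+1^4·-1^1 = -1.
(a,b)_2: α=-2, β=-3; u≡1, v≡5 (mod 8); ε(u)ε(v)=0·0, αω(v)=-2·1, βω(u)=-3·0; sum ≡ 0  ⇒  +1.
(a,b)_5: α=1, u≡4; β=1, v≡1 (mod 5); (4|5)=+1, (1|5)=+1; sign (−1)^0·+1^1·+1^1 = +1.
(a,b)_41: α=1, u≡34; β=3, v≡30 (mod 41); (34|41)=-1, (30|41)=-1; sign (−1)^0·-1^3·-1^1 = +1.
(a,b)_11: α=0, u≡9; β=2, v≡10 (mod 11); (9|11)=+1, (10|11)=-1; sign (−1)^0·+1^2·-1^0 = +1.
(1645945, 88970 / ℚ) ramifies at {7, 37}: a division algebra.

[7, 37]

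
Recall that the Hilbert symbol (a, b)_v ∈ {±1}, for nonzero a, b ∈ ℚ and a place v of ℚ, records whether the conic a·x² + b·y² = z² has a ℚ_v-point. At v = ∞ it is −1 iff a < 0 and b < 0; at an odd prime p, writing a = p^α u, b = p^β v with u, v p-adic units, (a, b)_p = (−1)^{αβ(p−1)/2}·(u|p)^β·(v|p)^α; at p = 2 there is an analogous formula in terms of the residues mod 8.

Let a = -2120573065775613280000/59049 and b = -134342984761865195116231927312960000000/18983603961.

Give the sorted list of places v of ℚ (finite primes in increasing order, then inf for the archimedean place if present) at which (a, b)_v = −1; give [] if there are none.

(a, b) ≡ (-12350143, -105985) mod (ℚ^×)²; places V = {2, 3, 5, 7, 11, 13, 17, 29, 41, 47, ∞}.
(a,b)_47: α=3, u≡2; β=5, v≡24 (mod 47); (2|47)=+1, (24|47)=+1; sign (−1)^1·+1^5·+1^3 = -1.
(a,b)_29: α=1, u≡15; β=2, v≡27 (mod 29); (15|29)=-1, (27|29)=-1; sign (−1)^0·-1^2·-1^1 = -1.
(a,b)_41: α=3, u≡2; β=5, v≡1 (mod 41); (2|41)=+1, (1|41)=+1; sign (−1)^0·+1^5·+1^3 = +1.
(a,b)_2: α=8, β=12; u≡1, v≡7 (mod 8); ε(u)ε(v)=0·1, αω(v)=8·0, βω(u)=12·0; sum ≡ 0  ⇒  +1.
(a,b)_3: α=-10, u≡2; β=-18, v≡2 (mod 3); (2|3)=-1, (2|3)=-1; sign (−1)^0·-1^-18·-1^-10 = +1.
(a,b)_∞: sgn(-12350143)=−, sgn(-105985)=−, so -1.
(a,b)_17: α=3, u≡1; β=4, v≡12 (mod 17); (1|17)=+1, (12|17)=-1; sign (−1)^0·+1^4·-1^3 = -1.
(a,b)_7: α=0, u≡5; β=-2, v≡4 (mod 7); (5|7)=-1, (4|7)=+1; sign (−1)^0·-1^-2·+1^0 = +1.
(a,b)_5: α=4, u≡3; β=7, v≡2 (mod 5); (3|5)=-1, (2|5)=-1; sign (−1)^0·-1^7·-1^4 = -1.
(a,b)_13: α=1, u≡9; β=2, v≡9 (mod 13); (9|13)=+1, (9|13)=+1; sign (−1)^0·+1^2·+1^1 = +1.
(a,b)_11: α=0, u≡7; β=3, v≡5 (mod 11); (7|11)=-1, (5|11)=+1; sign (−1)^0·-1^3·+1^0 = -1.
Ram(-12350143, -105985) = {5, 11, 17, 29, 47, ∞}; no ℚ_5-point on the conic.

[5, 11, 17, 29, 47, inf]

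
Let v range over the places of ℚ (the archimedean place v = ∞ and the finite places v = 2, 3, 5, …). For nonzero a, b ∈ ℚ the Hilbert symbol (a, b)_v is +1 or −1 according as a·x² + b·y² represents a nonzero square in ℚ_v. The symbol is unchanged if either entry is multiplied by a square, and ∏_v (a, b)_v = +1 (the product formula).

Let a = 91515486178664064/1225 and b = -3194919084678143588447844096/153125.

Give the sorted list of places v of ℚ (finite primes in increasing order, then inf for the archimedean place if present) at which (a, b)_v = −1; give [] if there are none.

Mod squares: a ≡ 852346, b ≡ -22755. Check v ∈ {∞, 2, 3, 5, 7, 11, 17, 37, 41, 43, 53}.
v=5: a=5^-2·(≡1), b=5^-5·(≡1) mod 5; (1|5)=+1, (1|5)=+1; (−1)^{-2·-5·2}·(+1)^-5·(+1)^-2 = +1.
v=43: a=43^1·(≡30), b=43^2·(≡21) mod 43; (30|43)=-1, (21|43)=+1; (−1)^{1·2·21}·(-1)^2·(+1)^1 = +1.
v=7: a=7^-2·(≡5), b=7^-2·(≡1) mod 7; (5|7)=-1, (1|7)=+1; (−1)^{-2·-2·3}·(-1)^-2·(+1)^-2 = +1.
v=53: a=53^1·(≡12), b=53^2·(≡3) mod 53; (12|53)=-1, (3|53)=-1; (−1)^{1·2·26}·(-1)^2·(-1)^1 = -1.
v=∞: 852346 > 0 and -22755 < 0  ⇒  (a,b)_∞ = +1.
v=37: a=37^2·(≡18), b=37^3·(≡17) mod 37; (18|37)=-1, (17|37)=-1; (−1)^{2·3·18}·(-1)^3·(-1)^2 = -1.
v=41: a=41^2·(≡30), b=41^3·(≡19) mod 41; (30|41)=-1, (19|41)=-1; (−1)^{2·3·20}·(-1)^3·(-1)^2 = -1.
v=17: a=17^1·(≡11), b=17^2·(≡13) mod 17; (11|17)=-1, (13|17)=+1; (−1)^{1·2·8}·(-1)^2·(+1)^1 = +1.
v=2: v_2(a)=7, v_2(b)=8; units ≡ 5, 5 (mod 8); ε·ε+αω+βω = 0·0+7·1+8·1 ≡ 1  ⇒  (a,b)_2 = -1.
v=11: a=11^1·(≡8), b=11^2·(≡9) mod 11; (8|11)=-1, (9|11)=+1; (−1)^{1·2·5}·(-1)^2·(+1)^1 = +1.
v=3: a=3^6·(≡1), b=3^9·(≡2) mod 3; (1|3)=+1, (2|3)=-1; (−1)^{6·9·1}·(+1)^9·(-1)^6 = +1.
Ram(852346, -22755) = {2, 37, 41, 53}; no ℚ_2-point on the conic.

[2, 37, 41, 53]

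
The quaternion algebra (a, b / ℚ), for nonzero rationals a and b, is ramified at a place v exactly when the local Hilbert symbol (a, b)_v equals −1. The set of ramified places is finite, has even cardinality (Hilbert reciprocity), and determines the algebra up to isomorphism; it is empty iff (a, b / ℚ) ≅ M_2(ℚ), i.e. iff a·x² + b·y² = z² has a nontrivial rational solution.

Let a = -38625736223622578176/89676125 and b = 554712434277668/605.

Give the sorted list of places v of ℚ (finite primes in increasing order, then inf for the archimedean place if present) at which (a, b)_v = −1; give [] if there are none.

Mod squares: a ≡ -44165405, b ≡ 2597965. Check v ∈ {∞, 2, 5, 7, 11, 17, 19, 23, 29, 31, 41}.
v=2: v_2(a)=14, v_2(b)=2; units ≡ 3, 5 (mod 8); ε·ε+αω+βω = 1·0+14·1+2·1 ≡ 0  ⇒  (a,b)_2 = +1.
v=41: a=41^1·(≡28), b=41^1·(≡21) mod 41; (28|41)=-1, (21|41)=+1; (−1)^{1·1·20}·(-1)^1·(+1)^1 = -1.
v=19: a=19^1·(≡2), b=19^1·(≡4) mod 19; (2|19)=-1, (4|19)=+1; (−1)^{1·1·9}·(-1)^1·(+1)^1 = +1.
v=17: a=17^3·(≡13), b=17^2·(≡9) mod 17; (13|17)=+1, (9|17)=+1; (−1)^{3·2·8}·(+1)^2·(+1)^3 = +1.
v=∞: -44165405 < 0 and 2597965 > 0  ⇒  (a,b)_∞ = +1.
v=11: a=11^-4·(≡7), b=11^-2·(≡8) mod 11; (7|11)=-1, (8|11)=-1; (−1)^{-4·-2·5}·(-1)^-2·(-1)^-4 = +1.
v=31: a=31^4·(≡20), b=31^4·(≡5) mod 31; (20|31)=+1, (5|31)=+1; (−1)^{4·4·15}·(+1)^4·(+1)^4 = +1.
v=7: a=7^-2·(≡5), b=7^0·(≡3) mod 7; (5|7)=-1, (3|7)=-1; (−1)^{-2·0·3}·(-1)^0·(-1)^-2 = +1.
v=29: a=29^1·(≡11), b=29^1·(≡7) mod 29; (11|29)=-1, (7|29)=+1; (−1)^{1·1·14}·(-1)^1·(+1)^1 = -1.
v=23: a=23^1·(≡16), b=23^1·(≡2) mod 23; (16|23)=+1, (2|23)=+1; (−1)^{1·1·11}·(+1)^1·(+1)^1 = -1.
v=5: a=5^-3·(≡1), b=5^-1·(≡3) mod 5; (1|5)=+1, (3|5)=-1; (−1)^{-3·-1·2}·(+1)^-1·(-1)^-3 = -1.
Ram(-44165405, 2597965) = {5, 23, 29, 41}; no ℚ_5-point on the conic.

[5, 23, 29, 41]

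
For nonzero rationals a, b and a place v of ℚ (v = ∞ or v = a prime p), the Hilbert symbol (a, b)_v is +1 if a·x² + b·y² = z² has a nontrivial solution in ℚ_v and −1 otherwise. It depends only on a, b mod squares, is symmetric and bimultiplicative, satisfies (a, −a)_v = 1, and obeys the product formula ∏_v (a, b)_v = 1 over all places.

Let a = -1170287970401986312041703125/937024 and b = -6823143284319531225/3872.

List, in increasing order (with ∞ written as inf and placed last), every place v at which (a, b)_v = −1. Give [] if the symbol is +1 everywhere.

Mod squares: a ≡ -329189, b ≡ -2. Check v ∈ {∞, 2, 3, 5, 7, 11, 23, 31, 37, 41}.
v=∞: -329189 < 0 and -2 < 0  ⇒  (a,b)_∞ = -1.
v=31: a=31^3·(≡19), b=31^2·(≡24) mod 31; (19|31)=+1, (24|31)=-1; (−1)^{3·2·15}·(+1)^2·(-1)^3 = -1.
v=11: a=11^-4·(≡8), b=11^-2·(≡1) mod 11; (8|11)=-1, (1|11)=+1; (−1)^{-4·-2·5}·(-1)^-2·(+1)^-4 = +1.
v=41: a=41^3·(≡28), b=41^2·(≡40) mod 41; (28|41)=-1, (40|41)=+1; (−1)^{3·2·20}·(-1)^2·(+1)^3 = +1.
v=3: a=3^4·(≡1), b=3^2·(≡1) mod 3; (1|3)=+1, (1|3)=+1; (−1)^{4·2·1}·(+1)^2·(+1)^4 = +1.
v=37: a=37^3·(≡14), b=37^2·(≡18) mod 37; (14|37)=-1, (18|37)=-1; (−1)^{3·2·18}·(-1)^2·(-1)^3 = -1.
v=5: a=5^6·(≡4), b=5^2·(≡3) mod 5; (4|5)=+1, (3|5)=-1; (−1)^{6·2·2}·(+1)^2·(-1)^6 = +1.
v=2: v_2(a)=-6, v_2(b)=-5; units ≡ 3, 7 (mod 8); ε·ε+αω+βω = 1·1+-6·0+-5·1 ≡ 0  ⇒  (a,b)_2 = +1.
v=7: a=7^5·(≡3), b=7^2·(≡5) mod 7; (3|7)=-1, (5|7)=-1; (−1)^{5·2·3}·(-1)^2·(-1)^5 = -1.
v=23: a=23^2·(≡10), b=23^4·(≡5) mod 23; (10|23)=-1, (5|23)=-1; (−1)^{2·4·11}·(-1)^4·(-1)^2 = +1.
|Ram(-329189, -2)| = 4, even; anisotropic at {7, 31, 37, ∞}.

[7, 31, 37, inf]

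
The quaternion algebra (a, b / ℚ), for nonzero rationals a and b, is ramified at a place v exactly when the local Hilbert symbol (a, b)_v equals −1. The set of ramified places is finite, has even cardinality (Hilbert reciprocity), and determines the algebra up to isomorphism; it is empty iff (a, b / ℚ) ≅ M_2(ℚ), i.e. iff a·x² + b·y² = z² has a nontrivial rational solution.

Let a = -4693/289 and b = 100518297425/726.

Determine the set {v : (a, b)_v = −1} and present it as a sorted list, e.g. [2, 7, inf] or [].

(a, b) ≡ (-13, 102) mod (ℚ^×)²; places V = {2, 3, 5, 7, 11, 13, 17, 19, ∞}.
(a,b)_13: α=1, u≡1; β=6, v≡7 (mod 13); (1|13)=+1, (7|13)=-1; sign (−1)^0·+1^6·-1^1 = -1.
(a,b)_11: α=0, u≡5; β=-2, v≡3 (mod 11); (5|11)=+1, (3|11)=+1; sign (−1)^0·+1^-2·+1^0 = +1.
(a,b)_19: α=2, u≡11; β=0, v≡17 (mod 19); (11|19)=+1, (17|19)=+1; sign (−1)^0·+1^0·+1^2 = +1.
(a,b)_7: α=0, u≡2; β=2, v≡1 (mod 7); (2|7)=+1, (1|7)=+1; sign (−1)^0·+1^2·+1^0 = +1.
(a,b)_17: α=-2, u≡16; β=1, v≡7 (mod 17); (16|17)=+1, (7|17)=-1; sign (−1)^0·+1^1·-1^-2 = +1.
(a,b)_3: α=0, u≡2; β=-1, v≡1 (mod 3); (2|3)=-1, (1|3)=+1; sign (−1)^0·-1^-1·+1^0 = -1.
(a,b)_∞: sgn(-13)=−, sgn(102)=+, so +1.
(a,b)_5: α=0, u≡3; β=2, v≡2 (mod 5); (3|5)=-1, (2|5)=-1; sign (−1)^0·-1^2·-1^0 = +1.
(a,b)_2: α=0, β=-1; u≡3, v≡3 (mod 8); ε(u)ε(v)=1·1, αω(v)=0·1, βω(u)=-1·1; sum ≡ 0  ⇒  +1.
(-13, 102 / ℚ) ramifies at {3, 13}: a division algebra.

[3, 13]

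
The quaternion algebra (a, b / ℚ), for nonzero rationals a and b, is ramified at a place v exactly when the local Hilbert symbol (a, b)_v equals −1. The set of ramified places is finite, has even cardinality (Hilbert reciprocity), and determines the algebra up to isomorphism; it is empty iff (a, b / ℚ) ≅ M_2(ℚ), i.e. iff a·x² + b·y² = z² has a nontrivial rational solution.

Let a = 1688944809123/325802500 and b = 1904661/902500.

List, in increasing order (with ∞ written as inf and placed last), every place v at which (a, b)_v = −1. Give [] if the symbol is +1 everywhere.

[3, 53]

Mod squares: a ≡ 3, b ≡ 1749. Check v ∈ {∞, 2, 3, 5, 11, 13, 19, 53}.
v=11: a=11^4·(≡5), b=11^3·(≡9) mod 11; (5|11)=+1, (9|11)=+1; (−1)^{4·3·5}·(+1)^3·(+1)^4 = +1.
v=2: v_2(a)=-2, v_2(b)=-2; units ≡ 3, 5 (mod 8); ε·ε+αω+βω = 1·0+-2·1+-2·1 ≡ 0  ⇒  (a,b)_2 = +1.
v=∞: 3 > 0 and 1749 > 0  ⇒  (a,b)_∞ = +1.
v=19: a=19^-4·(≡14), b=19^-2·(≡4) mod 19; (14|19)=-1, (4|19)=+1; (−1)^{-4·-2·9}·(-1)^-2·(+1)^-4 = +1.
v=53: a=53^2·(≡51), b=53^1·(≡30) mod 53; (51|53)=-1, (30|53)=-1; (−1)^{2·1·26}·(-1)^1·(-1)^2 = -1.
v=5: a=5^-4·(≡2), b=5^-4·(≡4) mod 5; (2|5)=-1, (4|5)=+1; (−1)^{-4·-4·2}·(-1)^-4·(+1)^-4 = +1.
v=13: a=13^2·(≡4), b=13^0·(≡5) mod 13; (4|13)=+1, (5|13)=-1; (−1)^{2·0·6}·(+1)^0·(-1)^2 = +1.
v=3: a=3^5·(≡1), b=3^3·(≡1) mod 3; (1|3)=+1, (1|3)=+1; (−1)^{5·3·1}·(+1)^3·(+1)^5 = -1.
Ram(3, 1749) = {3, 53}; no ℚ_3-point on the conic.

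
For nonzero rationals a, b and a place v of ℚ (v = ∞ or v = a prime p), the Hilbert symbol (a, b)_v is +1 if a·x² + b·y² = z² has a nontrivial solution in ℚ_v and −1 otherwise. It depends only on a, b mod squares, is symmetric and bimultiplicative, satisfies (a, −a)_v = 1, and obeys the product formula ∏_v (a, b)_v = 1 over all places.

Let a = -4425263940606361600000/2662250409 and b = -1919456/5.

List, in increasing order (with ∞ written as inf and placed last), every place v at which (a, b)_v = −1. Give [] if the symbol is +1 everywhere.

Mod squares: a ≡ -190, b ≡ -599830. Check v ∈ {∞, 2, 3, 5, 7, 11, 13, 19, 41}.
v=11: a=11^4·(≡6), b=11^1·(≡6) mod 11; (6|11)=-1, (6|11)=-1; (−1)^{4·1·5}·(-1)^1·(-1)^4 = -1.
v=19: a=19^3·(≡11), b=19^1·(≡15) mod 19; (11|19)=+1, (15|19)=-1; (−1)^{3·1·9}·(+1)^1·(-1)^3 = +1.
v=2: v_2(a)=23, v_2(b)=5; units ≡ 1, 5 (mod 8); ε·ε+αω+βω = 0·0+23·1+5·0 ≡ 1  ⇒  (a,b)_2 = -1.
v=∞: -190 < 0 and -599830 < 0  ⇒  (a,b)_∞ = -1.
v=13: a=13^-2·(≡11), b=13^0·(≡4) mod 13; (11|13)=-1, (4|13)=+1; (−1)^{-2·0·6}·(-1)^0·(+1)^-2 = +1.
v=3: a=3^-8·(≡2), b=3^0·(≡2) mod 3; (2|3)=-1, (2|3)=-1; (−1)^{-8·0·1}·(-1)^0·(-1)^-8 = +1.
v=5: a=5^5·(≡2), b=5^-1·(≡4) mod 5; (2|5)=-1, (4|5)=+1; (−1)^{5·-1·2}·(-1)^-1·(+1)^5 = -1.
v=41: a=41^2·(≡22), b=41^1·(≡34) mod 41; (22|41)=-1, (34|41)=-1; (−1)^{2·1·20}·(-1)^1·(-1)^2 = -1.
v=7: a=7^-4·(≡3), b=7^1·(≡2) mod 7; (3|7)=-1, (2|7)=+1; (−1)^{-4·1·3}·(-1)^1·(+1)^-4 = -1.
|Ram(-190, -599830)| = 6, even; anisotropic at {2, 5, 7, 11, 41, ∞}.

[2, 5, 7, 11, 41, inf]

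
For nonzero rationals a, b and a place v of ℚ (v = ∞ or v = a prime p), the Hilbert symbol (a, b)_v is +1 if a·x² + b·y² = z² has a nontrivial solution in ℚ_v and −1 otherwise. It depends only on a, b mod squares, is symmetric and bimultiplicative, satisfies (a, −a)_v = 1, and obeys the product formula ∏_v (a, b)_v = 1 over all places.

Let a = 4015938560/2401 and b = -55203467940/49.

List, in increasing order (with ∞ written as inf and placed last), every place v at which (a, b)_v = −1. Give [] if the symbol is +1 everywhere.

Mod squares: a ≡ 3921815, b ≡ -5305985. Check v ∈ {∞, 2, 3, 5, 7, 17, 23, 29, 37, 43}.
v=29: a=29^1·(≡17), b=29^1·(≡13) mod 29; (17|29)=-1, (13|29)=+1; (−1)^{1·1·14}·(-1)^1·(+1)^1 = -1.
v=7: a=7^-4·(≡4), b=7^-2·(≡2) mod 7; (4|7)=+1, (2|7)=+1; (−1)^{-4·-2·3}·(+1)^-2·(+1)^-4 = +1.
v=23: a=23^0·(≡6), b=23^1·(≡2) mod 23; (6|23)=+1, (2|23)=+1; (−1)^{0·1·11}·(+1)^1·(+1)^0 = +1.
v=3: a=3^0·(≡2), b=3^2·(≡1) mod 3; (2|3)=-1, (1|3)=+1; (−1)^{0·2·1}·(-1)^2·(+1)^0 = +1.
v=37: a=37^1·(≡7), b=37^1·(≡1) mod 37; (7|37)=+1, (1|37)=+1; (−1)^{1·1·18}·(+1)^1·(+1)^1 = +1.
v=5: a=5^1·(≡2), b=5^1·(≡3) mod 5; (2|5)=-1, (3|5)=-1; (−1)^{1·1·2}·(-1)^1·(-1)^1 = +1.
v=2: v_2(a)=10, v_2(b)=2; units ≡ 7, 7 (mod 8); ε·ε+αω+βω = 1·1+10·0+2·0 ≡ 1  ⇒  (a,b)_2 = -1.
v=∞: 3921815 > 0 and -5305985 < 0  ⇒  (a,b)_∞ = +1.
v=17: a=17^1·(≡5), b=17^2·(≡13) mod 17; (5|17)=-1, (13|17)=+1; (−1)^{1·2·8}·(-1)^2·(+1)^1 = +1.
v=43: a=43^1·(≡33), b=43^1·(≡38) mod 43; (33|43)=-1, (38|43)=+1; (−1)^{1·1·21}·(-1)^1·(+1)^1 = +1.
(3921815, -5305985 / ℚ) ramifies at {2, 29}: a division algebra.

[2, 29]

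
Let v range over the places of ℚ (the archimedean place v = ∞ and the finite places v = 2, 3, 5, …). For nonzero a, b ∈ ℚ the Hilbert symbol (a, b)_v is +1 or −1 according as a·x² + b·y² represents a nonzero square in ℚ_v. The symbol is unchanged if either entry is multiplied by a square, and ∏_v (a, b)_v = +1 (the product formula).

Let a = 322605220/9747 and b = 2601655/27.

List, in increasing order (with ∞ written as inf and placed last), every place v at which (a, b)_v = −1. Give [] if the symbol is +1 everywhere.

[3, 37]

(a, b) ≡ (4937835, 159285) mod (ℚ^×)²; places V = {2, 3, 5, 7, 19, 31, 37, 41, ∞}.
(a,b)_5: α=1, u≡2; β=1, v≡3 (mod 5); (2|5)=-1, (3|5)=-1; sign (−1)^0·-1^1·-1^1 = +1.
(a,b)_37: α=1, u≡33; β=1, v≡17 (mod 37); (33|37)=+1, (17|37)=-1; sign (−1)^0·+1^1·-1^1 = -1.
(a,b)_41: α=1, u≡31; β=1, v≡39 (mod 41); (31|41)=+1, (39|41)=+1; sign (−1)^0·+1^1·+1^1 = +1.
(a,b)_3: α=-3, u≡1; β=-3, v≡1 (mod 3); (1|3)=+1, (1|3)=+1; sign (−1)^1·+1^-3·+1^-3 = -1.
(a,b)_7: α=3, u≡2; β=3, v≡3 (mod 7); (2|7)=+1, (3|7)=-1; sign (−1)^1·+1^3·-1^3 = +1.
(a,b)_19: α=-2, u≡5; β=0, v≡10 (mod 19); (5|19)=+1, (10|19)=-1; sign (−1)^0·+1^0·-1^-2 = +1.
(a,b)_2: α=2, β=0; u≡3, v≡5 (mod 8); ε(u)ε(v)=1·0, αω(v)=2·1, βω(u)=0·1; sum ≡ 0  ⇒  +1.
(a,b)_31: α=1, u≡1; β=0, v≡5 (mod 31); (1|31)=+1, (5|31)=+1; sign (−1)^0·+1^0·+1^1 = +1.
(a,b)_∞: sgn(4937835)=+, sgn(159285)=+, so +1.
(4937835, 159285 / ℚ) ramifies at {3, 37}: a division algebra.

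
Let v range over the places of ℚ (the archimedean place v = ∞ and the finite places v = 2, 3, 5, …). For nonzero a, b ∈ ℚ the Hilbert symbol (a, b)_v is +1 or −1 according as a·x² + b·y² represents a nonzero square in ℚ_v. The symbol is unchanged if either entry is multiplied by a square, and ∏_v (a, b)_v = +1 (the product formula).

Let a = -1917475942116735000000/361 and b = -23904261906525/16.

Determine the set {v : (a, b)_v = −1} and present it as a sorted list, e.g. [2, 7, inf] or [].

[3, 7, 11, inf]

Mod squares: a ≡ -15015, b ≡ -1309. Check v ∈ {∞, 2, 3, 5, 7, 11, 13, 17, 19}.
v=2: v_2(a)=6, v_2(b)=-4; units ≡ 1, 3 (mod 8); ε·ε+αω+βω = 0·1+6·1+-4·0 ≡ 0  ⇒  (a,b)_2 = +1.
v=3: a=3^3·(≡2), b=3^6·(≡2) mod 3; (2|3)=-1, (2|3)=-1; (−1)^{3·6·1}·(-1)^6·(-1)^3 = -1.
v=13: a=13^3·(≡2), b=13^2·(≡3) mod 13; (2|13)=-1, (3|13)=+1; (−1)^{3·2·6}·(-1)^2·(+1)^3 = +1.
v=7: a=7^5·(≡1), b=7^3·(≡1) mod 7; (1|7)=+1, (1|7)=+1; (−1)^{5·3·3}·(+1)^3·(+1)^5 = -1.
v=∞: -15015 < 0 and -1309 < 0  ⇒  (a,b)_∞ = -1.
v=19: a=19^-2·(≡12), b=19^0·(≡18) mod 19; (12|19)=-1, (18|19)=-1; (−1)^{-2·0·9}·(-1)^0·(-1)^-2 = +1.
v=5: a=5^7·(≡2), b=5^2·(≡4) mod 5; (2|5)=-1, (4|5)=+1; (−1)^{7·2·2}·(-1)^2·(+1)^7 = +1.
v=17: a=17^2·(≡2), b=17^1·(≡2) mod 17; (2|17)=+1, (2|17)=+1; (−1)^{2·1·8}·(+1)^1·(+1)^2 = +1.
v=11: a=11^3·(≡8), b=11^3·(≡6) mod 11; (8|11)=-1, (6|11)=-1; (−1)^{3·3·5}·(-1)^3·(-1)^3 = -1.
|Ram(-15015, -1309)| = 4, even; anisotropic at {3, 7, 11, ∞}.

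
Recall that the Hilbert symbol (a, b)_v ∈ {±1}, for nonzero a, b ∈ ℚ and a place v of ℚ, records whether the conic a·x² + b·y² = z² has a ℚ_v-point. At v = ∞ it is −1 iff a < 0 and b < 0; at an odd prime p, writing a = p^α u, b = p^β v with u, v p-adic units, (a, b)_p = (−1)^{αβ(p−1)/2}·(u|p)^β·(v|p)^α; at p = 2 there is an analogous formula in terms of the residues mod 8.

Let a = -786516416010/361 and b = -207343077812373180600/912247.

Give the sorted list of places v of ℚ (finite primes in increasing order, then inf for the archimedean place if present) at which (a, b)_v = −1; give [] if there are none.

(a, b) ≡ (-10, -9282) mod (ℚ^×)²; places V = {2, 3, 5, 7, 13, 17, 19, 47, ∞}.
(a,b)_5: α=1, u≡3; β=2, v≡3 (mod 5); (3|5)=-1, (3|5)=-1; sign (−1)^0·-1^2·-1^1 = -1.
(a,b)_3: α=6, u≡2; β=9, v≡2 (mod 3); (2|3)=-1, (2|3)=-1; sign (−1)^0·-1^9·-1^6 = -1.
(a,b)_7: α=0, u≡1; β=-1, v≡4 (mod 7); (1|7)=+1, (4|7)=+1; sign (−1)^0·+1^-1·+1^0 = +1.
(a,b)_19: α=-2, u≡7; β=-4, v≡5 (mod 19); (7|19)=+1, (5|19)=+1; sign (−1)^0·+1^-4·+1^-2 = +1.
(a,b)_2: α=1, β=3; u≡3, v≡7 (mod 8); ε(u)ε(v)=1·1, αω(v)=1·0, βω(u)=3·1; sum ≡ 0  ⇒  +1.
(a,b)_47: α=2, u≡34; β=4, v≡4 (mod 47); (34|47)=+1, (4|47)=+1; sign (−1)^0·+1^4·+1^2 = +1.
(a,b)_∞: sgn(-10)=−, sgn(-9282)=−, so -1.
(a,b)_17: α=2, u≡5; β=3, v≡2 (mod 17); (5|17)=-1, (2|17)=+1; sign (−1)^0·-1^3·+1^2 = -1.
(a,b)_13: α=2, u≡3; β=3, v≡4 (mod 13); (3|13)=+1, (4|13)=+1; sign (−1)^0·+1^3·+1^2 = +1.
(-10, -9282 / ℚ) ramifies at {3, 5, 17, ∞}: a division algebra.

[3, 5, 17, inf]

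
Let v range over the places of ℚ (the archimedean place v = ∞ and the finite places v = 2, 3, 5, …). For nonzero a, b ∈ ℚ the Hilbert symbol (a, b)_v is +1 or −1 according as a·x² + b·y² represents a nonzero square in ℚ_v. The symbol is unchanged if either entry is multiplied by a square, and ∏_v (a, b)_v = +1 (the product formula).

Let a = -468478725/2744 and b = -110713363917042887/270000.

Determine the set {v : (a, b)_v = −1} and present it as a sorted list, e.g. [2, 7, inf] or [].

(a, b) ≡ (-6006, -429) mod (ℚ^×)²; places V = {2, 3, 5, 7, 11, 13, 19, ∞}.
(a,b)_5: α=2, u≡4; β=-4, v≡4 (mod 5); (4|5)=+1, (4|5)=+1; sign (−1)^0·+1^-4·+1^2 = +1.
(a,b)_7: α=-3, u≡6; β=4, v≡6 (mod 7); (6|7)=-1, (6|7)=-1; sign (−1)^0·-1^4·-1^-3 = -1.
(a,b)_3: α=1, u≡2; β=-3, v≡1 (mod 3); (2|3)=-1, (1|3)=+1; sign (−1)^1·-1^-3·+1^1 = +1.
(a,b)_∞: sgn(-6006)=−, sgn(-429)=−, so -1.
(a,b)_11: α=3, u≡5; β=5, v≡5 (mod 11); (5|11)=+1, (5|11)=+1; sign (−1)^1·+1^5·+1^3 = -1.
(a,b)_19: α=2, u≡4; β=4, v≡2 (mod 19); (4|19)=+1, (2|19)=-1; sign (−1)^0·+1^4·-1^2 = +1.
(a,b)_13: α=1, u≡7; β=3, v≡6 (mod 13); (7|13)=-1, (6|13)=-1; sign (−1)^0·-1^3·-1^1 = +1.
(a,b)_2: α=-3, β=-4; u≡5, v≡3 (mod 8); ε(u)ε(v)=0·1, αω(v)=-3·1, βω(u)=-4·1; sum ≡ 1  ⇒  -1.
(-6006, -429 / ℚ) ramifies at {2, 7, 11, ∞}: a division algebra.

[2, 7, 11, inf]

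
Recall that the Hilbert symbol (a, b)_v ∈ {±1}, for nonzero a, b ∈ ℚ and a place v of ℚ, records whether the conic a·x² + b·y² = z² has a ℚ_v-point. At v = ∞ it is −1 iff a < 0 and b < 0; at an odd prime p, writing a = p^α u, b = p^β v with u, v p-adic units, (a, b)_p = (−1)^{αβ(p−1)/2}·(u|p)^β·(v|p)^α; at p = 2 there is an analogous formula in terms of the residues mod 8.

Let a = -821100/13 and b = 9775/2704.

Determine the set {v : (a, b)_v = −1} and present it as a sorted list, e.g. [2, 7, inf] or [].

(a, b) ≡ (-106743, 391) mod (ℚ^×)²; places V = {2, 3, 5, 7, 13, 17, 23, ∞}.
(a,b)_7: α=1, u≡1; β=0, v≡5 (mod 7); (1|7)=+1, (5|7)=-1; sign (−1)^0·+1^0·-1^1 = -1.
(a,b)_13: α=-1, u≡6; β=-2, v≡4 (mod 13); (6|13)=-1, (4|13)=+1; sign (−1)^0·-1^-2·+1^-1 = +1.
(a,b)_3: α=1, u≡2; β=0, v≡1 (mod 3); (2|3)=-1, (1|3)=+1; sign (−1)^0·-1^0·+1^1 = +1.
(a,b)_5: α=2, u≡2; β=2, v≡4 (mod 5); (2|5)=-1, (4|5)=+1; sign (−1)^0·-1^2·+1^2 = +1.
(a,b)_∞: sgn(-106743)=−, sgn(391)=+, so +1.
(a,b)_23: α=1, u≡5; β=1, v≡15 (mod 23); (5|23)=-1, (15|23)=-1; sign (−1)^1·-1^1·-1^1 = -1.
(a,b)_2: α=2, β=-4; u≡1, v≡7 (mod 8); ε(u)ε(v)=0·1, αω(v)=2·0, βω(u)=-4·0; sum ≡ 0  ⇒  +1.
(a,b)_17: α=1, u≡5; β=1, v≡14 (mod 17); (5|17)=-1, (14|17)=-1; sign (−1)^0·-1^1·-1^1 = +1.
(-106743, 391 / ℚ) ramifies at {7, 23}: a division algebra.

[7, 23]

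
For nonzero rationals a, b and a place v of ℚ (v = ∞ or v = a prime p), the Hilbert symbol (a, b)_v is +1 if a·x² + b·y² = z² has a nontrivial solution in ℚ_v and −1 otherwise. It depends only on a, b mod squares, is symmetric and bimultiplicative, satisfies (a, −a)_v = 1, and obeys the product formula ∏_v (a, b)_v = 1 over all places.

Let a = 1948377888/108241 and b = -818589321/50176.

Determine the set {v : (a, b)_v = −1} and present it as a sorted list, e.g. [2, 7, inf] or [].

Mod squares: a ≡ 2, b ≡ -1. Check v ∈ {∞, 2, 3, 7, 11, 17, 47}.
v=17: a=17^4·(≡2), b=17^4·(≡16) mod 17; (2|17)=+1, (16|17)=+1; (−1)^{4·4·8}·(+1)^4·(+1)^4 = +1.
v=11: a=11^0·(≡6), b=11^2·(≡6) mod 11; (6|11)=-1, (6|11)=-1; (−1)^{0·2·5}·(-1)^2·(-1)^0 = +1.
v=2: v_2(a)=5, v_2(b)=-10; units ≡ 1, 7 (mod 8); ε·ε+αω+βω = 0·1+5·0+-10·0 ≡ 0  ⇒  (a,b)_2 = +1.
v=47: a=47^-2·(≡16), b=47^0·(≡26) mod 47; (16|47)=+1, (26|47)=-1; (−1)^{-2·0·23}·(+1)^0·(-1)^-2 = +1.
v=7: a=7^-2·(≡4), b=7^-2·(≡5) mod 7; (4|7)=+1, (5|7)=-1; (−1)^{-2·-2·3}·(+1)^-2·(-1)^-2 = +1.
v=3: a=3^6·(≡2), b=3^4·(≡2) mod 3; (2|3)=-1, (2|3)=-1; (−1)^{6·4·1}·(-1)^4·(-1)^6 = +1.
v=∞: 2 > 0 and -1 < 0  ⇒  (a,b)_∞ = +1.
Every local symbol is +1, so the conic 2·x² + -1·y² = z² has ℚ_v-points for all v and hence a ℚ-point; (a, b / ℚ) ≅ M_2(ℚ).

[]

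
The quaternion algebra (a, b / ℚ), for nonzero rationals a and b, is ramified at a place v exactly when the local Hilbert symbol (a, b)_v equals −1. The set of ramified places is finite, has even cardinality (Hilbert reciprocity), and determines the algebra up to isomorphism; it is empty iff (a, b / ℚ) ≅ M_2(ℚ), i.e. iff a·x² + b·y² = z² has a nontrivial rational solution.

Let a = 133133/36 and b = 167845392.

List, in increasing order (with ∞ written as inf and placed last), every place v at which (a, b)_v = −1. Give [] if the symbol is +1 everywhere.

[3, 11, 13, 19]

Mod squares: a ≡ 2717, b ≡ 57. Check v ∈ {∞, 2, 3, 7, 11, 13, 19}.
v=2: v_2(a)=-2, v_2(b)=4; units ≡ 5, 1 (mod 8); ε·ε+αω+βω = 0·0+-2·0+4·1 ≡ 0  ⇒  (a,b)_2 = +1.
v=19: a=19^1·(≡2), b=19^1·(≡13) mod 19; (2|19)=-1, (13|19)=-1; (−1)^{1·1·9}·(-1)^1·(-1)^1 = -1.
v=∞: 2717 > 0 and 57 > 0  ⇒  (a,b)_∞ = +1.
v=7: a=7^2·(≡1), b=7^0·(≡1) mod 7; (1|7)=+1, (1|7)=+1; (−1)^{2·0·3}·(+1)^0·(+1)^2 = +1.
v=3: a=3^-2·(≡2), b=3^3·(≡1) mod 3; (2|3)=-1, (1|3)=+1; (−1)^{-2·3·1}·(-1)^3·(+1)^-2 = -1.
v=13: a=13^1·(≡1), b=13^2·(≡7) mod 13; (1|13)=+1, (7|13)=-1; (−1)^{1·2·6}·(+1)^2·(-1)^1 = -1.
v=11: a=11^1·(≡1), b=11^2·(≡8) mod 11; (1|11)=+1, (8|11)=-1; (−1)^{1·2·5}·(+1)^2·(-1)^1 = -1.
Ram(2717, 57) = {3, 11, 13, 19}; no ℚ_3-point on the conic.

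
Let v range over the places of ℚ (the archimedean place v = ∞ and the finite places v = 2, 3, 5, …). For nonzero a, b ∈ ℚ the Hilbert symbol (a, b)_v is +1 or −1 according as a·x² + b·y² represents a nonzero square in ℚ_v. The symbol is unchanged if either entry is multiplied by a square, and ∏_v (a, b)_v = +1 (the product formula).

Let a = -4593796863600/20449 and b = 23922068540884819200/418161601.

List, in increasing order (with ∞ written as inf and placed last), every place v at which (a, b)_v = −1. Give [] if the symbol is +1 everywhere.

(a, b) ≡ (-126759, 5450637) mod (ℚ^×)²; places V = {2, 3, 5, 7, 11, 13, 29, 31, 43, 47, ∞}.
(a,b)_5: α=2, u≡4; β=2, v≡3 (mod 5); (4|5)=+1, (3|5)=-1; sign (−1)^0·+1^2·-1^2 = +1.
(a,b)_11: α=-2, u≡3; β=-4, v≡1 (mod 11); (3|11)=+1, (1|11)=+1; sign (−1)^0·+1^-4·+1^-2 = +1.
(a,b)_13: α=-2, u≡1; β=-4, v≡4 (mod 13); (1|13)=+1, (4|13)=+1; sign (−1)^0·+1^-4·+1^-2 = +1.
(a,b)_3: α=1, u≡2; β=3, v≡1 (mod 3); (2|3)=-1, (1|3)=+1; sign (−1)^1·-1^3·+1^1 = +1.
(a,b)_∞: sgn(-126759)=−, sgn(5450637)=+, so +1.
(a,b)_29: α=1, u≡27; β=3, v≡22 (mod 29); (27|29)=-1, (22|29)=+1; sign (−1)^0·-1^3·+1^1 = -1.
(a,b)_2: α=4, β=8; u≡1, v≡5 (mod 8); ε(u)ε(v)=0·0, αω(v)=4·1, βω(u)=8·0; sum ≡ 0  ⇒  +1.
(a,b)_7: α=2, u≡2; β=2, v≡3 (mod 7); (2|7)=+1, (3|7)=-1; sign (−1)^0·+1^2·-1^2 = +1.
(a,b)_43: α=2, u≡27; β=3, v≡25 (mod 43); (27|43)=-1, (25|43)=+1; sign (−1)^0·-1^3·+1^2 = -1.
(a,b)_31: α=1, u≡24; β=1, v≡26 (mod 31); (24|31)=-1, (26|31)=-1; sign (−1)^1·-1^1·-1^1 = -1.
(a,b)_47: α=1, u≡22; β=1, v≡46 (mod 47); (22|47)=-1, (46|47)=-1; sign (−1)^1·-1^1·-1^1 = -1.
(-126759, 5450637 / ℚ) ramifies at {29, 31, 43, 47}: a division algebra.

[29, 31, 43, 47]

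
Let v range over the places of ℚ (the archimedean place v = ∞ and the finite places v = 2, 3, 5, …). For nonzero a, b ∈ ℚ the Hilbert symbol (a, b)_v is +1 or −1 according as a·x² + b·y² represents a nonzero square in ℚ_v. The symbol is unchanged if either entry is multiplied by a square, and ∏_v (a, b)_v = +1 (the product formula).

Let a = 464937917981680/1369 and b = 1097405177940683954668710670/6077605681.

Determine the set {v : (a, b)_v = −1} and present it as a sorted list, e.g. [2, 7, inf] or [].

[2, 11]

(a, b) ≡ (55, 50830) mod (ℚ^×)²; places V = {2, 5, 7, 11, 13, 17, 23, 37, 43, 47, ∞}.
(a,b)_2: α=4, β=1; u≡7, v≡7 (mod 8); ε(u)ε(v)=1·1, αω(v)=4·0, βω(u)=1·0; sum ≡ 1  ⇒  -1.
(a,b)_7: α=0, u≡6; β=-4, v≡5 (mod 7); (6|7)=-1, (5|7)=-1; sign (−1)^0·-1^-4·-1^0 = +1.
(a,b)_5: α=1, u≡4; β=1, v≡4 (mod 5); (4|5)=+1, (4|5)=+1; sign (−1)^0·+1^1·+1^1 = +1.
(a,b)_∞: sgn(55)=+, sgn(50830)=+, so +1.
(a,b)_17: α=2, u≡2; β=5, v≡13 (mod 17); (2|17)=+1, (13|17)=+1; sign (−1)^0·+1^5·+1^2 = +1.
(a,b)_37: α=-2, u≡20; β=-2, v≡22 (mod 37); (20|37)=-1, (22|37)=-1; sign (−1)^0·-1^-2·-1^-2 = +1.
(a,b)_11: α=3, u≡9; β=4, v≡6 (mod 11); (9|11)=+1, (6|11)=-1; sign (−1)^0·+1^4·-1^3 = -1.
(a,b)_43: α=0, u≡5; β=-2, v≡10 (mod 43); (5|43)=-1, (10|43)=+1; sign (−1)^0·-1^-2·+1^0 = +1.
(a,b)_23: α=2, u≡12; β=5, v≡3 (mod 23); (12|23)=+1, (3|23)=+1; sign (−1)^0·+1^5·+1^2 = +1.
(a,b)_13: α=4, u≡9; β=5, v≡12 (mod 13); (9|13)=+1, (12|13)=+1; sign (−1)^0·+1^5·+1^4 = +1.
(a,b)_47: α=0, u≡14; β=2, v≡41 (mod 47); (14|47)=+1, (41|47)=-1; sign (−1)^0·+1^2·-1^0 = +1.
(55, 50830 / ℚ) ramifies at {2, 11}: a division algebra.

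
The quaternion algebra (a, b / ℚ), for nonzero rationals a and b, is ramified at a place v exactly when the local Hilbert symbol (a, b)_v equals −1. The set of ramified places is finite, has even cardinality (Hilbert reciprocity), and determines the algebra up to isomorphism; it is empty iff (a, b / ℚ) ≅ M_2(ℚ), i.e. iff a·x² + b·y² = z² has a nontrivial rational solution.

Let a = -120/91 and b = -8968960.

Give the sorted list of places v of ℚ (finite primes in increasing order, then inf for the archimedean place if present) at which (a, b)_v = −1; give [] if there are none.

[2, 3, 5, 7, 13, inf]

(a, b) ≡ (-2730, -715) mod (ℚ^×)²; places V = {2, 3, 5, 7, 11, 13, ∞}.
(a,b)_∞: sgn(-2730)=−, sgn(-715)=−, so -1.
(a,b)_3: α=1, u≡2; β=0, v≡2 (mod 3); (2|3)=-1, (2|3)=-1; sign (−1)^0·-1^0·-1^1 = -1.
(a,b)_11: α=0, u≡4; β=1, v≡4 (mod 11); (4|11)=+1, (4|11)=+1; sign (−1)^0·+1^1·+1^0 = +1.
(a,b)_5: α=1, u≡1; β=1, v≡3 (mod 5); (1|5)=+1, (3|5)=-1; sign (−1)^0·+1^1·-1^1 = -1.
(a,b)_13: α=-1, u≡7; β=1, v≡3 (mod 13); (7|13)=-1, (3|13)=+1; sign (−1)^0·-1^1·+1^-1 = -1.
(a,b)_7: α=-1, u≡1; β=2, v≡3 (mod 7); (1|7)=+1, (3|7)=-1; sign (−1)^0·+1^2·-1^-1 = -1.
(a,b)_2: α=3, β=8; u≡3, v≡5 (mod 8); ε(u)ε(v)=1·0, αω(v)=3·1, βω(u)=8·1; sum ≡ 1  ⇒  -1.
Ram(-2730, -715) = {2, 3, 5, 7, 13, ∞}; no ℚ_2-point on the conic.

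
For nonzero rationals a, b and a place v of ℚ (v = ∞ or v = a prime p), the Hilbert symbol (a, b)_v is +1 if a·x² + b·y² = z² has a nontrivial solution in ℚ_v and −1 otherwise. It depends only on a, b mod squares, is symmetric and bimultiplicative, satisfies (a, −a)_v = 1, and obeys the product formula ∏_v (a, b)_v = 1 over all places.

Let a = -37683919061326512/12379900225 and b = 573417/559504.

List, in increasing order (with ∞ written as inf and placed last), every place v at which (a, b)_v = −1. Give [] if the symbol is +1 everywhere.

[13, 29]

(a, b) ≡ (-7163, 377) mod (ℚ^×)²; places V = {2, 3, 5, 7, 11, 13, 17, 19, 29, ∞}.
(a,b)_13: α=7, u≡6; β=3, v≡4 (mod 13); (6|13)=-1, (4|13)=+1; sign (−1)^0·-1^3·+1^7 = -1.
(a,b)_3: α=4, u≡1; β=2, v≡2 (mod 3); (1|3)=+1, (2|3)=-1; sign (−1)^0·+1^2·-1^4 = +1.
(a,b)_17: α=-4, u≡11; β=-2, v≡5 (mod 17); (11|17)=-1, (5|17)=-1; sign (−1)^0·-1^-2·-1^-4 = +1.
(a,b)_11: α=-2, u≡5; β=-2, v≡5 (mod 11); (5|11)=+1, (5|11)=+1; sign (−1)^0·+1^-2·+1^-2 = +1.
(a,b)_29: α=3, u≡15; β=1, v≡20 (mod 29); (15|29)=-1, (20|29)=+1; sign (−1)^0·-1^1·+1^3 = -1.
(a,b)_∞: sgn(-7163)=−, sgn(377)=+, so +1.
(a,b)_7: α=-2, u≡3; β=0, v≡5 (mod 7); (3|7)=-1, (5|7)=-1; sign (−1)^0·-1^0·-1^-2 = +1.
(a,b)_5: α=-2, u≡2; β=0, v≡3 (mod 5); (2|5)=-1, (3|5)=-1; sign (−1)^0·-1^0·-1^-2 = +1.
(a,b)_19: α=1, u≡14; β=0, v≡17 (mod 19); (14|19)=-1, (17|19)=+1; sign (−1)^0·-1^0·+1^1 = +1.
(a,b)_2: α=4, β=-4; u≡5, v≡1 (mod 8); ε(u)ε(v)=0·0, αω(v)=4·0, βω(u)=-4·1; sum ≡ 0  ⇒  +1.
|Ram(-7163, 377)| = 2, even; anisotropic at {13, 29}.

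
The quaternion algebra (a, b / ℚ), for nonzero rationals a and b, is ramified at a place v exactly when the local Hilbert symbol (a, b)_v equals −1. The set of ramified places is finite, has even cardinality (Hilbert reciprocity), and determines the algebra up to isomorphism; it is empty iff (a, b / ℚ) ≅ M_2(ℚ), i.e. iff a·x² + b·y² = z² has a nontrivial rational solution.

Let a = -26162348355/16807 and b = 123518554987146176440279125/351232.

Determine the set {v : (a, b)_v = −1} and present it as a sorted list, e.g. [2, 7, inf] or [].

(a, b) ≡ (-1365, 1155) mod (ℚ^×)²; places V = {2, 3, 5, 7, 11, 13, 23, ∞}.
(a,b)_5: α=1, u≡2; β=3, v≡4 (mod 5); (2|5)=-1, (4|5)=+1; sign (−1)^0·-1^3·+1^1 = -1.
(a,b)_11: α=2, u≡6; β=5, v≡10 (mod 11); (6|11)=-1, (10|11)=-1; sign (−1)^0·-1^5·-1^2 = -1.
(a,b)_∞: sgn(-1365)=−, sgn(1155)=+, so +1.
(a,b)_2: α=0, β=-10; u≡3, v≡3 (mod 8); ε(u)ε(v)=1·1, αω(v)=0·1, βω(u)=-10·1; sum ≡ 1  ⇒  -1.
(a,b)_3: α=9, u≡1; β=29, v≡1 (mod 3); (1|3)=+1, (1|3)=+1; sign (−1)^1·+1^29·+1^9 = -1.
(a,b)_23: α=0, u≡22; β=2, v≡5 (mod 23); (22|23)=-1, (5|23)=-1; sign (−1)^0·-1^2·-1^0 = +1.
(a,b)_7: α=-5, u≡4; β=-3, v≡1 (mod 7); (4|7)=+1, (1|7)=+1; sign (−1)^1·+1^-3·+1^-5 = -1.
(a,b)_13: α=3, u≡10; β=2, v≡7 (mod 13); (10|13)=+1, (7|13)=-1; sign (−1)^0·+1^2·-1^3 = -1.
(-1365, 1155 / ℚ) ramifies at {2, 3, 5, 7, 11, 13}: a division algebra.

[2, 3, 5, 7, 11, 13]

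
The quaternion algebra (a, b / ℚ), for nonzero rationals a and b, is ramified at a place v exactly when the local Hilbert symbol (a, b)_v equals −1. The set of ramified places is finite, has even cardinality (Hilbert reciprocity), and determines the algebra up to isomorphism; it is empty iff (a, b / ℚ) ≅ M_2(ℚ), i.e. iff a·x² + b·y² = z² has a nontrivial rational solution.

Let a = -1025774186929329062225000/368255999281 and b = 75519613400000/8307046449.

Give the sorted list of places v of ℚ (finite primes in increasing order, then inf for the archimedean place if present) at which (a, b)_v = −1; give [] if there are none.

Mod squares: a ≡ -10010, b ≡ 935. Check v ∈ {∞, 2, 3, 5, 7, 11, 13, 17, 19, 29, 41}.
v=∞: -10010 < 0 and 935 > 0  ⇒  (a,b)_∞ = +1.
v=29: a=29^4·(≡7), b=29^2·(≡9) mod 29; (7|29)=+1, (9|29)=+1; (−1)^{4·2·14}·(+1)^2·(+1)^4 = +1.
v=13: a=13^1·(≡1), b=13^-2·(≡1) mod 13; (1|13)=+1, (1|13)=+1; (−1)^{1·-2·6}·(+1)^-2·(+1)^1 = +1.
v=19: a=19^-4·(≡10), b=19^-2·(≡7) mod 19; (10|19)=-1, (7|19)=+1; (−1)^{-4·-2·9}·(-1)^-2·(+1)^-4 = +1.
v=2: v_2(a)=3, v_2(b)=6; units ≡ 3, 7 (mod 8); ε·ε+αω+βω = 1·1+3·0+6·1 ≡ 1  ⇒  (a,b)_2 = -1.
v=7: a=7^5·(≡6), b=7^4·(≡4) mod 7; (6|7)=-1, (4|7)=+1; (−1)^{5·4·3}·(-1)^4·(+1)^5 = +1.
v=5: a=5^5·(≡3), b=5^5·(≡2) mod 5; (3|5)=-1, (2|5)=-1; (−1)^{5·5·2}·(-1)^5·(-1)^5 = +1.
v=41: a=41^-4·(≡12), b=41^-2·(≡4) mod 41; (12|41)=-1, (4|41)=+1; (−1)^{-4·-2·20}·(-1)^-2·(+1)^-4 = +1.
v=17: a=17^6·(≡12), b=17^1·(≡4) mod 17; (12|17)=-1, (4|17)=+1; (−1)^{6·1·8}·(-1)^1·(+1)^6 = -1.
v=11: a=11^1·(≡4), b=11^1·(≡2) mod 11; (4|11)=+1, (2|11)=-1; (−1)^{1·1·5}·(+1)^1·(-1)^1 = +1.
v=3: a=3^0·(≡1), b=3^-4·(≡2) mod 3; (1|3)=+1, (2|3)=-1; (−1)^{0·-4·1}·(+1)^-4·(-1)^0 = +1.
(-10010, 935 / ℚ) ramifies at {2, 17}: a division algebra.

[2, 17]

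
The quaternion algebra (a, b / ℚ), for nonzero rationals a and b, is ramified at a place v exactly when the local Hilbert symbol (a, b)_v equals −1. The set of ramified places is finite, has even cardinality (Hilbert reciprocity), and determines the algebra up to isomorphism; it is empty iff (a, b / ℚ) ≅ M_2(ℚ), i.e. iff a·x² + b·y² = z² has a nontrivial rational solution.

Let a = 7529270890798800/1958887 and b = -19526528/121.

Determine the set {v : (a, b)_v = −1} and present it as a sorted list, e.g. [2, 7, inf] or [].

[2, 7, 13, 31]

(a, b) ≡ (1554371, -305102) mod (ℚ^×)²; places V = {2, 3, 5, 7, 11, 13, 19, 23, 29, 31, 37, ∞}.
(a,b)_37: α=0, u≡9; β=1, v≡32 (mod 37); (9|37)=+1, (32|37)=-1; sign (−1)^0·+1^1·-1^0 = +1.
(a,b)_2: α=4, β=7; u≡3, v≡1 (mod 8); ε(u)ε(v)=1·0, αω(v)=4·0, βω(u)=7·1; sum ≡ 1  ⇒  -1.
(a,b)_23: α=-4, u≡3; β=0, v≡2 (mod 23); (3|23)=+1, (2|23)=+1; sign (−1)^0·+1^0·+1^-4 = +1.
(a,b)_29: α=1, u≡9; β=0, v≡20 (mod 29); (9|29)=+1, (20|29)=+1; sign (−1)^0·+1^0·+1^1 = +1.
(a,b)_11: α=2, u≡4; β=-2, v≡1 (mod 11); (4|11)=+1, (1|11)=+1; sign (−1)^0·+1^-2·+1^2 = +1.
(a,b)_13: α=1, u≡5; β=0, v≡11 (mod 13); (5|13)=-1, (11|13)=-1; sign (−1)^0·-1^0·-1^1 = -1.
(a,b)_19: α=1, u≡15; β=1, v≡16 (mod 19); (15|19)=-1, (16|19)=+1; sign (−1)^1·-1^1·+1^1 = +1.
(a,b)_31: α=3, u≡28; β=1, v≡10 (mod 31); (28|31)=+1, (10|31)=+1; sign (−1)^1·+1^1·+1^3 = -1.
(a,b)_3: α=6, u≡2; β=0, v≡1 (mod 3); (2|3)=-1, (1|3)=+1; sign (−1)^0·-1^0·+1^6 = +1.
(a,b)_5: α=2, u≡1; β=0, v≡2 (mod 5); (1|5)=+1, (2|5)=-1; sign (−1)^0·+1^0·-1^2 = +1.
(a,b)_7: α=-1, u≡5; β=1, v≡5 (mod 7); (5|7)=-1, (5|7)=-1; sign (−1)^1·-1^1·-1^-1 = -1.
(a,b)_∞: sgn(1554371)=+, sgn(-305102)=−, so +1.
(1554371, -305102 / ℚ) ramifies at {2, 7, 13, 31}: a division algebra.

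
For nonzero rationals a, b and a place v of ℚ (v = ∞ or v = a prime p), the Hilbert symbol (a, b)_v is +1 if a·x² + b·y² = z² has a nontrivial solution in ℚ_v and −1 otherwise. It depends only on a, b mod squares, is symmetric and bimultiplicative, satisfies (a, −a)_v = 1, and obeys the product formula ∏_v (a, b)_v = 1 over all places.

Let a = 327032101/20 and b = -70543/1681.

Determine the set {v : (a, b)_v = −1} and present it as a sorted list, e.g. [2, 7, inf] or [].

Mod squares: a ≡ 1944305, b ≡ -583. Check v ∈ {∞, 2, 5, 11, 23, 29, 41, 53}.
v=5: a=5^-1·(≡4), b=5^0·(≡2) mod 5; (4|5)=+1, (2|5)=-1; (−1)^{-1·0·2}·(+1)^0·(-1)^-1 = -1.
v=∞: 1944305 > 0 and -583 < 0  ⇒  (a,b)_∞ = +1.
v=53: a=53^1·(≡37), b=53^1·(≡11) mod 53; (37|53)=+1, (11|53)=+1; (−1)^{1·1·26}·(+1)^1·(+1)^1 = +1.
v=41: a=41^0·(≡24), b=41^-2·(≡18) mod 41; (24|41)=-1, (18|41)=+1; (−1)^{0·-2·20}·(-1)^-2·(+1)^0 = +1.
v=29: a=29^3·(≡2), b=29^0·(≡15) mod 29; (2|29)=-1, (15|29)=-1; (−1)^{3·0·14}·(-1)^0·(-1)^3 = -1.
v=11: a=11^1·(≡2), b=11^3·(≡10) mod 11; (2|11)=-1, (10|11)=-1; (−1)^{1·3·5}·(-1)^3·(-1)^1 = -1.
v=23: a=23^1·(≡22), b=23^0·(≡22) mod 23; (22|23)=-1, (22|23)=-1; (−1)^{1·0·11}·(-1)^0·(-1)^1 = -1.
v=2: v_2(a)=-2, v_2(b)=0; units ≡ 1, 1 (mod 8); ε·ε+αω+βω = 0·0+-2·0+0·0 ≡ 0  ⇒  (a,b)_2 = +1.
|Ram(1944305, -583)| = 4, even; anisotropic at {5, 11, 23, 29}.

[5, 11, 23, 29]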